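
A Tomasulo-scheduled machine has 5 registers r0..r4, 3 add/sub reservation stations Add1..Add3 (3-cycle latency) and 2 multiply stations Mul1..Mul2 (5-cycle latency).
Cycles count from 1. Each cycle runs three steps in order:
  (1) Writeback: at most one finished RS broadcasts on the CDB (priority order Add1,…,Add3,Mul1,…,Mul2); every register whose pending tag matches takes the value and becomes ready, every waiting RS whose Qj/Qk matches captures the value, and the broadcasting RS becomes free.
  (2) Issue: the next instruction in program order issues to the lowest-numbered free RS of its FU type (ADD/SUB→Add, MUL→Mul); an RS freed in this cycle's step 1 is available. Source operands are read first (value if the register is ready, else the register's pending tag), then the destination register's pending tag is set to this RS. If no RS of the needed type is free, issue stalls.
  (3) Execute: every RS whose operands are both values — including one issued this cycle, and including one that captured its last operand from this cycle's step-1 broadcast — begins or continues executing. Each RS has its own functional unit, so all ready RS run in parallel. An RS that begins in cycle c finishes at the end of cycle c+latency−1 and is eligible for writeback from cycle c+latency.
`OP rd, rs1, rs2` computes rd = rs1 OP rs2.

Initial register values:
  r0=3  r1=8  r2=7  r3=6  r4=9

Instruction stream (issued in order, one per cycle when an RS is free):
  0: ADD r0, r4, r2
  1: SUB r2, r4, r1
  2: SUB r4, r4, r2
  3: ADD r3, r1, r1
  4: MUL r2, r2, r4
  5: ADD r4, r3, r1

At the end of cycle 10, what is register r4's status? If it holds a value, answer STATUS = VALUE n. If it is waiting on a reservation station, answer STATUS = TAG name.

c1: issue ADD r0<-Add1 | r0:Add1,r1:8,r2:7,r3:6,r4:9
c2: issue SUB r2<-Add2 | r0:Add1,r1:8,r2:Add2,r3:6,r4:9
c3: issue SUB r4<-Add3 | r0:Add1,r1:8,r2:Add2,r3:6,r4:Add3
c4: CDB Add1=16; issue ADD r3<-Add1 | r0:16,r1:8,r2:Add2,r3:Add1,r4:Add3
c5: CDB Add2=1; issue MUL r2<-Mul1 | r0:16,r1:8,r2:Mul1,r3:Add1,r4:Add3
c6: issue ADD r4<-Add2 | r0:16,r1:8,r2:Mul1,r3:Add1,r4:Add2
c7: CDB Add1=16 | r0:16,r1:8,r2:Mul1,r3:16,r4:Add2
c8: CDB Add3=8 | r0:16,r1:8,r2:Mul1,r3:16,r4:Add2
c9: - | r0:16,r1:8,r2:Mul1,r3:16,r4:Add2
c10: CDB Add2=24 | r0:16,r1:8,r2:Mul1,r3:16,r4:24

STATUS = VALUE 24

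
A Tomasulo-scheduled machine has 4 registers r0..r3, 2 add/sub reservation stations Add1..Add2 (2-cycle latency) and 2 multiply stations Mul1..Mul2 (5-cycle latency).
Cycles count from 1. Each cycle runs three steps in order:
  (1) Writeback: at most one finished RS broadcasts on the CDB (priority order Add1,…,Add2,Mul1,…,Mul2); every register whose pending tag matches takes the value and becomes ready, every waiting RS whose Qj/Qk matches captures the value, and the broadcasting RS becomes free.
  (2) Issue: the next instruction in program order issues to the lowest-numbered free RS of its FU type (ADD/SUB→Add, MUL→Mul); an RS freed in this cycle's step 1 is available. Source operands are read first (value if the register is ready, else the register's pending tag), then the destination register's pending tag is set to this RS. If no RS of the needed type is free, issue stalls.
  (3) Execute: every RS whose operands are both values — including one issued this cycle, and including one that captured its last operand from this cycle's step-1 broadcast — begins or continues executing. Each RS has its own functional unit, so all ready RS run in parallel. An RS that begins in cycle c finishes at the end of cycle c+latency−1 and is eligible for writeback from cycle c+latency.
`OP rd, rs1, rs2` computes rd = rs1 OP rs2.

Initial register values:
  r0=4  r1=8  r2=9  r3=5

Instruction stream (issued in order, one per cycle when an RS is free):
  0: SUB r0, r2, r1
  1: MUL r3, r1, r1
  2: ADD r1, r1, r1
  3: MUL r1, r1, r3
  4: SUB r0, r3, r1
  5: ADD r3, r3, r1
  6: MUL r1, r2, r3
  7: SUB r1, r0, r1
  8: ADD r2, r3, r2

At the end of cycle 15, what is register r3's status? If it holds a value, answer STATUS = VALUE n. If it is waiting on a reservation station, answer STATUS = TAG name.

STATUS = VALUE 1088

c1: issue SUB r0<-Add1 | r0:Add1,r1:8,r2:9,r3:5
c2: issue MUL r3<-Mul1 | r0:Add1,r1:8,r2:9,r3:Mul1
c3: CDB Add1=1; issue ADD r1<-Add1 | r0:1,r1:Add1,r2:9,r3:Mul1
c4: issue MUL r1<-Mul2 | r0:1,r1:Mul2,r2:9,r3:Mul1
c5: CDB Add1=16; issue SUB r0<-Add1 | r0:Add1,r1:Mul2,r2:9,r3:Mul1
c6: issue ADD r3<-Add2 | r0:Add1,r1:Mul2,r2:9,r3:Add2
c7: CDB Mul1=64; issue MUL r1<-Mul1 | r0:Add1,r1:Mul1,r2:9,r3:Add2
c8: stall | r0:Add1,r1:Mul1,r2:9,r3:Add2
c9: stall | r0:Add1,r1:Mul1,r2:9,r3:Add2
c10: stall | r0:Add1,r1:Mul1,r2:9,r3:Add2
c11: stall | r0:Add1,r1:Mul1,r2:9,r3:Add2
c12: CDB Mul2=1024; stall | r0:Add1,r1:Mul1,r2:9,r3:Add2
c13: stall | r0:Add1,r1:Mul1,r2:9,r3:Add2
c14: CDB Add1=-960; issue SUB r1<-Add1 | r0:-960,r1:Add1,r2:9,r3:Add2
c15: CDB Add2=1088; issue ADD r2<-Add2 | r0:-960,r1:Add1,r2:Add2,r3:1088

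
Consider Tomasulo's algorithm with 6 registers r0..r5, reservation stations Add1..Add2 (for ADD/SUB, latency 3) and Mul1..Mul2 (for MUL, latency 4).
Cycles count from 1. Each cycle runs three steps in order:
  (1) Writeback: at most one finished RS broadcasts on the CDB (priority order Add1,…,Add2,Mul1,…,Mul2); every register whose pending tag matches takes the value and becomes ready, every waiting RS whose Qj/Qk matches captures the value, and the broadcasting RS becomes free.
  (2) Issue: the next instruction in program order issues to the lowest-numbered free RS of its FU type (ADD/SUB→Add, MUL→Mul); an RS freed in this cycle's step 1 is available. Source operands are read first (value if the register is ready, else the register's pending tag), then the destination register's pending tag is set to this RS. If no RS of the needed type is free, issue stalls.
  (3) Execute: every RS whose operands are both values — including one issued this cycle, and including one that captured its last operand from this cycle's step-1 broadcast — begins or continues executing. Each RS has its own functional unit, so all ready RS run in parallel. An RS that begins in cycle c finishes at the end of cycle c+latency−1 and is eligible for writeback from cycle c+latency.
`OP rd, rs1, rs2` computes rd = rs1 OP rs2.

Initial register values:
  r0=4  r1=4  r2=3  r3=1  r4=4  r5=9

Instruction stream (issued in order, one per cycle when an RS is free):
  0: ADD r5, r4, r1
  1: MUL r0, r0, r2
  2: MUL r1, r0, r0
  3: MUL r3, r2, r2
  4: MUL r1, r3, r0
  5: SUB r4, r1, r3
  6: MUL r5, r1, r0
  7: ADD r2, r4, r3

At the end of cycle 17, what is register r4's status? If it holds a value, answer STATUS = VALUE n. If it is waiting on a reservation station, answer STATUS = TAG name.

c1: issue ADD r5<-Add1 | r0:4,r1:4,r2:3,r3:1,r4:4,r5:Add1
c2: issue MUL r0<-Mul1 | r0:Mul1,r1:4,r2:3,r3:1,r4:4,r5:Add1
c3: issue MUL r1<-Mul2 | r0:Mul1,r1:Mul2,r2:3,r3:1,r4:4,r5:Add1
c4: CDB Add1=8; stall | r0:Mul1,r1:Mul2,r2:3,r3:1,r4:4,r5:8
c5: stall | r0:Mul1,r1:Mul2,r2:3,r3:1,r4:4,r5:8
c6: CDB Mul1=12; issue MUL r3<-Mul1 | r0:12,r1:Mul2,r2:3,r3:Mul1,r4:4,r5:8
c7: stall | r0:12,r1:Mul2,r2:3,r3:Mul1,r4:4,r5:8
c8: stall | r0:12,r1:Mul2,r2:3,r3:Mul1,r4:4,r5:8
c9: stall | r0:12,r1:Mul2,r2:3,r3:Mul1,r4:4,r5:8
c10: CDB Mul1=9; issue MUL r1<-Mul1 | r0:12,r1:Mul1,r2:3,r3:9,r4:4,r5:8
c11: CDB Mul2=144; issue SUB r4<-Add1 | r0:12,r1:Mul1,r2:3,r3:9,r4:Add1,r5:8
c12: issue MUL r5<-Mul2 | r0:12,r1:Mul1,r2:3,r3:9,r4:Add1,r5:Mul2
c13: issue ADD r2<-Add2 | r0:12,r1:Mul1,r2:Add2,r3:9,r4:Add1,r5:Mul2
c14: CDB Mul1=108 | r0:12,r1:108,r2:Add2,r3:9,r4:Add1,r5:Mul2
c15: - | r0:12,r1:108,r2:Add2,r3:9,r4:Add1,r5:Mul2
c16: - | r0:12,r1:108,r2:Add2,r3:9,r4:Add1,r5:Mul2
c17: CDB Add1=99 | r0:12,r1:108,r2:Add2,r3:9,r4:99,r5:Mul2

STATUS = VALUE 99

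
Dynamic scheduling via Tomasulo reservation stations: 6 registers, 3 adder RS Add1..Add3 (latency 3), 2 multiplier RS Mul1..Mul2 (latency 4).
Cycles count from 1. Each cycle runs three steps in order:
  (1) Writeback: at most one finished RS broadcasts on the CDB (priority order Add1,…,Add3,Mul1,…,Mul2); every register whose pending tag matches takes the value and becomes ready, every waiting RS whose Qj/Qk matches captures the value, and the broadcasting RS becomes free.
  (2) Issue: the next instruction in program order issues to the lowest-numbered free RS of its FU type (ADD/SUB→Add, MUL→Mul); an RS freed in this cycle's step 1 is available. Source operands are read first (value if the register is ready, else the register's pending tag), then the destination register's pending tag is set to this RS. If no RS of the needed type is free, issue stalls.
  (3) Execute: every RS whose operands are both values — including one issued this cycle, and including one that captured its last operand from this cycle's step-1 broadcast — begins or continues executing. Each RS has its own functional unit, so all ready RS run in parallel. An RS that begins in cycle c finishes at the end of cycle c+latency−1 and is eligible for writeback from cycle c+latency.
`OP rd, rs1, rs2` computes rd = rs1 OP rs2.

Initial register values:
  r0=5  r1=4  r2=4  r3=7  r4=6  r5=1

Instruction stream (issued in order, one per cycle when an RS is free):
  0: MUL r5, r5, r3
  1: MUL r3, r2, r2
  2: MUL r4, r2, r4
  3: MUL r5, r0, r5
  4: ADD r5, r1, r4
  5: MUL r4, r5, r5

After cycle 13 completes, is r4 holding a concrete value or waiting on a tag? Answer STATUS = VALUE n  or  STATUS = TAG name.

  c1: issue MUL r5<-Mul1  regs: r0:5,r1:4,r2:4,r3:7,r4:6,r5:Mul1
  c2: issue MUL r3<-Mul2  regs: r0:5,r1:4,r2:4,r3:Mul2,r4:6,r5:Mul1
  c3: stall  regs: r0:5,r1:4,r2:4,r3:Mul2,r4:6,r5:Mul1
  c4: stall  regs: r0:5,r1:4,r2:4,r3:Mul2,r4:6,r5:Mul1
  c5: CDB Mul1=7; issue MUL r4<-Mul1  regs: r0:5,r1:4,r2:4,r3:Mul2,r4:Mul1,r5:7
  c6: CDB Mul2=16; issue MUL r5<-Mul2  regs: r0:5,r1:4,r2:4,r3:16,r4:Mul1,r5:Mul2
  c7: issue ADD r5<-Add1  regs: r0:5,r1:4,r2:4,r3:16,r4:Mul1,r5:Add1
  c8: stall  regs: r0:5,r1:4,r2:4,r3:16,r4:Mul1,r5:Add1
  c9: CDB Mul1=24; issue MUL r4<-Mul1  regs: r0:5,r1:4,r2:4,r3:16,r4:Mul1,r5:Add1
  c10: CDB Mul2=35  regs: r0:5,r1:4,r2:4,r3:16,r4:Mul1,r5:Add1
  c11: -  regs: r0:5,r1:4,r2:4,r3:16,r4:Mul1,r5:Add1
  c12: CDB Add1=28  regs: r0:5,r1:4,r2:4,r3:16,r4:Mul1,r5:28
  c13: -  regs: r0:5,r1:4,r2:4,r3:16,r4:Mul1,r5:28

STATUS = TAG Mul1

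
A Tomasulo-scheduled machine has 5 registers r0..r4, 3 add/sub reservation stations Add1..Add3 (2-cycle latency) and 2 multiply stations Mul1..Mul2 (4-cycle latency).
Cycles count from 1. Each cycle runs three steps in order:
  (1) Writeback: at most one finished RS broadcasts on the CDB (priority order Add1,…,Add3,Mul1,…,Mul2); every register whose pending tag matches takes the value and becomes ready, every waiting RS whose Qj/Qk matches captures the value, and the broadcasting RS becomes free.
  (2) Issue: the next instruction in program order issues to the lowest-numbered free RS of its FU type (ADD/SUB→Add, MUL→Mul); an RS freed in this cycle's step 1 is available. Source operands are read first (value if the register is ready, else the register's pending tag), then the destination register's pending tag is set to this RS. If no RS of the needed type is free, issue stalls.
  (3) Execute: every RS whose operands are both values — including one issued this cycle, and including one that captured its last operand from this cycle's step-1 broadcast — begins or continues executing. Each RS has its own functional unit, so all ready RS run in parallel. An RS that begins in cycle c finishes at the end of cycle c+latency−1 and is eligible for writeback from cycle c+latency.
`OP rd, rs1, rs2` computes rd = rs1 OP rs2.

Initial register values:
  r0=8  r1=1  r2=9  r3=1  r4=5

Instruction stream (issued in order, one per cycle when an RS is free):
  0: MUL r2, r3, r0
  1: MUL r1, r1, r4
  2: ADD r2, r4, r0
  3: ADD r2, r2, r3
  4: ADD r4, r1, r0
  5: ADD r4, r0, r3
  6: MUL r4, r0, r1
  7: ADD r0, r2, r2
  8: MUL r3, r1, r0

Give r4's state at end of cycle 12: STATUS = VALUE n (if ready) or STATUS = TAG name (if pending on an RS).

STATUS = TAG Mul1

cycle 1: issue MUL r2<-Mul1 // r0:8,r1:1,r2:Mul1,r3:1,r4:5
cycle 2: issue MUL r1<-Mul2 // r0:8,r1:Mul2,r2:Mul1,r3:1,r4:5
cycle 3: issue ADD r2<-Add1 // r0:8,r1:Mul2,r2:Add1,r3:1,r4:5
cycle 4: issue ADD r2<-Add2 // r0:8,r1:Mul2,r2:Add2,r3:1,r4:5
cycle 5: CDB Add1=13; issue ADD r4<-Add1 // r0:8,r1:Mul2,r2:Add2,r3:1,r4:Add1
cycle 6: CDB Mul1=8; issue ADD r4<-Add3 // r0:8,r1:Mul2,r2:Add2,r3:1,r4:Add3
cycle 7: CDB Add2=14; issue MUL r4<-Mul1 // r0:8,r1:Mul2,r2:14,r3:1,r4:Mul1
cycle 8: CDB Add3=9; issue ADD r0<-Add2 // r0:Add2,r1:Mul2,r2:14,r3:1,r4:Mul1
cycle 9: CDB Mul2=5; issue MUL r3<-Mul2 // r0:Add2,r1:5,r2:14,r3:Mul2,r4:Mul1
cycle 10: CDB Add2=28 // r0:28,r1:5,r2:14,r3:Mul2,r4:Mul1
cycle 11: CDB Add1=13 // r0:28,r1:5,r2:14,r3:Mul2,r4:Mul1
cycle 12: - // r0:28,r1:5,r2:14,r3:Mul2,r4:Mul1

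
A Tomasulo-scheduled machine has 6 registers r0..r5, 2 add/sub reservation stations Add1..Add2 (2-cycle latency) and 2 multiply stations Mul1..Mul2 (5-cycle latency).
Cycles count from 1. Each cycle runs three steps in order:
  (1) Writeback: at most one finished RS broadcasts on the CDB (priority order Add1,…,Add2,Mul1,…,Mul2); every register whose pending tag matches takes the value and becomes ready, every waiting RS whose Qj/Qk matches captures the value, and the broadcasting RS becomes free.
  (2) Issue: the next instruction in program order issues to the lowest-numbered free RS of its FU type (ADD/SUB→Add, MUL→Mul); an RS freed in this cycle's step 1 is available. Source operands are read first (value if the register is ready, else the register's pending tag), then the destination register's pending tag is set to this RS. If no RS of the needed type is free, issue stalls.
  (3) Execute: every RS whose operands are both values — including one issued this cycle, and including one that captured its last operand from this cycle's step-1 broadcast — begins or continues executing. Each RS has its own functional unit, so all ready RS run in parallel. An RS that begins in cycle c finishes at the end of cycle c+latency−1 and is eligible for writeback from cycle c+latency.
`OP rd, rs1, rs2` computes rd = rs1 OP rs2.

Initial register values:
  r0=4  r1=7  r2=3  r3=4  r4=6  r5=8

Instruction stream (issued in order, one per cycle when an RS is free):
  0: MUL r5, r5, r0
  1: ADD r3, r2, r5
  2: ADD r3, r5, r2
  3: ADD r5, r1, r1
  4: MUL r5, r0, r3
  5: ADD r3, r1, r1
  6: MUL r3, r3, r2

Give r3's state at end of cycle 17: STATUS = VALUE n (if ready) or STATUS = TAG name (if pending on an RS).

  c1: issue MUL r5<-Mul1  regs: r0:4,r1:7,r2:3,r3:4,r4:6,r5:Mul1
  c2: issue ADD r3<-Add1  regs: r0:4,r1:7,r2:3,r3:Add1,r4:6,r5:Mul1
  c3: issue ADD r3<-Add2  regs: r0:4,r1:7,r2:3,r3:Add2,r4:6,r5:Mul1
  c4: stall  regs: r0:4,r1:7,r2:3,r3:Add2,r4:6,r5:Mul1
  c5: stall  regs: r0:4,r1:7,r2:3,r3:Add2,r4:6,r5:Mul1
  c6: CDB Mul1=32; stall  regs: r0:4,r1:7,r2:3,r3:Add2,r4:6,r5:32
  c7: stall  regs: r0:4,r1:7,r2:3,r3:Add2,r4:6,r5:32
  c8: CDB Add1=35; issue ADD r5<-Add1  regs: r0:4,r1:7,r2:3,r3:Add2,r4:6,r5:Add1
  c9: CDB Add2=35; issue MUL r5<-Mul1  regs: r0:4,r1:7,r2:3,r3:35,r4:6,r5:Mul1
  c10: CDB Add1=14; issue ADD r3<-Add1  regs: r0:4,r1:7,r2:3,r3:Add1,r4:6,r5:Mul1
  c11: issue MUL r3<-Mul2  regs: r0:4,r1:7,r2:3,r3:Mul2,r4:6,r5:Mul1
  c12: CDB Add1=14  regs: r0:4,r1:7,r2:3,r3:Mul2,r4:6,r5:Mul1
  c13: -  regs: r0:4,r1:7,r2:3,r3:Mul2,r4:6,r5:Mul1
  c14: CDB Mul1=140  regs: r0:4,r1:7,r2:3,r3:Mul2,r4:6,r5:140
  c15: -  regs: r0:4,r1:7,r2:3,r3:Mul2,r4:6,r5:140
  c16: -  regs: r0:4,r1:7,r2:3,r3:Mul2,r4:6,r5:140
  c17: CDB Mul2=42  regs: r0:4,r1:7,r2:3,r3:42,r4:6,r5:140

STATUS = VALUE 42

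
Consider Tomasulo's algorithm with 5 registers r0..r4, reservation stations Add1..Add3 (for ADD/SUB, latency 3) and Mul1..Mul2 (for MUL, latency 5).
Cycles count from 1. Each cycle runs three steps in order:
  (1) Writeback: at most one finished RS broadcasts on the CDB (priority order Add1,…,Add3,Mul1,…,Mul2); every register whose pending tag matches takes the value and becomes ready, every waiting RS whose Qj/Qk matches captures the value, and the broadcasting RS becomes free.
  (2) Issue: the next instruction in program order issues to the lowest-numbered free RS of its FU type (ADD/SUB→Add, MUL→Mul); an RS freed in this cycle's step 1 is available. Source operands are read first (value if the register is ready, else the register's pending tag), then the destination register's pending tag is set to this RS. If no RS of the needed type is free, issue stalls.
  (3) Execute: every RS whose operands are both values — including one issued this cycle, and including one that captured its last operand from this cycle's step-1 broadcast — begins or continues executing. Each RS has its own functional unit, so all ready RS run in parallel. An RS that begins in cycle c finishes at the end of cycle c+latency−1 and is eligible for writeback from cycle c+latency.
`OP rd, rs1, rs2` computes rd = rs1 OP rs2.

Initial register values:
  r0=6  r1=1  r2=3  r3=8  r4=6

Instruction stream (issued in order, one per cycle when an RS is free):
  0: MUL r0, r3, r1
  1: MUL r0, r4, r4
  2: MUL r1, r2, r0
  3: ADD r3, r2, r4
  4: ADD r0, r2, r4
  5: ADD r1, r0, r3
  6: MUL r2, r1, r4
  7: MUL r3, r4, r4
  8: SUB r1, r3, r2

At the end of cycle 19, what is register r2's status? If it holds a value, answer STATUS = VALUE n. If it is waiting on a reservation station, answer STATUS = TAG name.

  c1: issue MUL r0<-Mul1  regs: r0:Mul1,r1:1,r2:3,r3:8,r4:6
  c2: issue MUL r0<-Mul2  regs: r0:Mul2,r1:1,r2:3,r3:8,r4:6
  c3: stall  regs: r0:Mul2,r1:1,r2:3,r3:8,r4:6
  c4: stall  regs: r0:Mul2,r1:1,r2:3,r3:8,r4:6
  c5: stall  regs: r0:Mul2,r1:1,r2:3,r3:8,r4:6
  c6: CDB Mul1=8; issue MUL r1<-Mul1  regs: r0:Mul2,r1:Mul1,r2:3,r3:8,r4:6
  c7: CDB Mul2=36; issue ADD r3<-Add1  regs: r0:36,r1:Mul1,r2:3,r3:Add1,r4:6
  c8: issue ADD r0<-Add2  regs: r0:Add2,r1:Mul1,r2:3,r3:Add1,r4:6
  c9: issue ADD r1<-Add3  regs: r0:Add2,r1:Add3,r2:3,r3:Add1,r4:6
  c10: CDB Add1=9; issue MUL r2<-Mul2  regs: r0:Add2,r1:Add3,r2:Mul2,r3:9,r4:6
  c11: CDB Add2=9; stall  regs: r0:9,r1:Add3,r2:Mul2,r3:9,r4:6
  c12: CDB Mul1=108; issue MUL r3<-Mul1  regs: r0:9,r1:Add3,r2:Mul2,r3:Mul1,r4:6
  c13: issue SUB r1<-Add1  regs: r0:9,r1:Add1,r2:Mul2,r3:Mul1,r4:6
  c14: CDB Add3=18  regs: r0:9,r1:Add1,r2:Mul2,r3:Mul1,r4:6
  c15: -  regs: r0:9,r1:Add1,r2:Mul2,r3:Mul1,r4:6
  c16: -  regs: r0:9,r1:Add1,r2:Mul2,r3:Mul1,r4:6
  c17: CDB Mul1=36  regs: r0:9,r1:Add1,r2:Mul2,r3:36,r4:6
  c18: -  regs: r0:9,r1:Add1,r2:Mul2,r3:36,r4:6
  c19: CDB Mul2=108  regs: r0:9,r1:Add1,r2:108,r3:36,r4:6

STATUS = VALUE 108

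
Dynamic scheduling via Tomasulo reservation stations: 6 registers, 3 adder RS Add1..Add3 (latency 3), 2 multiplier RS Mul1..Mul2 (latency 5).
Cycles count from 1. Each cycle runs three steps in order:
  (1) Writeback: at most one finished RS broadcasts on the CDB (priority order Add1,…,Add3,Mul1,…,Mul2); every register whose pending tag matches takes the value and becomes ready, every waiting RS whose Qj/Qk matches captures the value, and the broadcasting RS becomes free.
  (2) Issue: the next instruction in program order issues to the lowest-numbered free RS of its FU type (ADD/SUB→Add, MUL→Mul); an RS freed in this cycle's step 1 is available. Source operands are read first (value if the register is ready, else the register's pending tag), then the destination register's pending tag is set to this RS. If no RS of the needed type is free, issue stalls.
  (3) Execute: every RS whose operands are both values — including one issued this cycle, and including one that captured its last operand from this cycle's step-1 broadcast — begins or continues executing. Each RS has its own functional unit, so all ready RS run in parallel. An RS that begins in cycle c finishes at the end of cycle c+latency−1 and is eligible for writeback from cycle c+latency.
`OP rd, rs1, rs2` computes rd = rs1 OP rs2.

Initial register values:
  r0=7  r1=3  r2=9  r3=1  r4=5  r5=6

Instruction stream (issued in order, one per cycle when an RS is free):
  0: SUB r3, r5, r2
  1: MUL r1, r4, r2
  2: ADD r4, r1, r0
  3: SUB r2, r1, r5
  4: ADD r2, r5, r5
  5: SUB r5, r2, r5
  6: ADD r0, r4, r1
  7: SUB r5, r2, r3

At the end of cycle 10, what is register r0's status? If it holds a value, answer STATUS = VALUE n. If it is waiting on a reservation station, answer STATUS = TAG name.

STATUS = TAG Add1

cycle 1: issue SUB r3<-Add1 // r0:7,r1:3,r2:9,r3:Add1,r4:5,r5:6
cycle 2: issue MUL r1<-Mul1 // r0:7,r1:Mul1,r2:9,r3:Add1,r4:5,r5:6
cycle 3: issue ADD r4<-Add2 // r0:7,r1:Mul1,r2:9,r3:Add1,r4:Add2,r5:6
cycle 4: CDB Add1=-3; issue SUB r2<-Add1 // r0:7,r1:Mul1,r2:Add1,r3:-3,r4:Add2,r5:6
cycle 5: issue ADD r2<-Add3 // r0:7,r1:Mul1,r2:Add3,r3:-3,r4:Add2,r5:6
cycle 6: stall // r0:7,r1:Mul1,r2:Add3,r3:-3,r4:Add2,r5:6
cycle 7: CDB Mul1=45; stall // r0:7,r1:45,r2:Add3,r3:-3,r4:Add2,r5:6
cycle 8: CDB Add3=12; issue SUB r5<-Add3 // r0:7,r1:45,r2:12,r3:-3,r4:Add2,r5:Add3
cycle 9: stall // r0:7,r1:45,r2:12,r3:-3,r4:Add2,r5:Add3
cycle 10: CDB Add1=39; issue ADD r0<-Add1 // r0:Add1,r1:45,r2:12,r3:-3,r4:Add2,r5:Add3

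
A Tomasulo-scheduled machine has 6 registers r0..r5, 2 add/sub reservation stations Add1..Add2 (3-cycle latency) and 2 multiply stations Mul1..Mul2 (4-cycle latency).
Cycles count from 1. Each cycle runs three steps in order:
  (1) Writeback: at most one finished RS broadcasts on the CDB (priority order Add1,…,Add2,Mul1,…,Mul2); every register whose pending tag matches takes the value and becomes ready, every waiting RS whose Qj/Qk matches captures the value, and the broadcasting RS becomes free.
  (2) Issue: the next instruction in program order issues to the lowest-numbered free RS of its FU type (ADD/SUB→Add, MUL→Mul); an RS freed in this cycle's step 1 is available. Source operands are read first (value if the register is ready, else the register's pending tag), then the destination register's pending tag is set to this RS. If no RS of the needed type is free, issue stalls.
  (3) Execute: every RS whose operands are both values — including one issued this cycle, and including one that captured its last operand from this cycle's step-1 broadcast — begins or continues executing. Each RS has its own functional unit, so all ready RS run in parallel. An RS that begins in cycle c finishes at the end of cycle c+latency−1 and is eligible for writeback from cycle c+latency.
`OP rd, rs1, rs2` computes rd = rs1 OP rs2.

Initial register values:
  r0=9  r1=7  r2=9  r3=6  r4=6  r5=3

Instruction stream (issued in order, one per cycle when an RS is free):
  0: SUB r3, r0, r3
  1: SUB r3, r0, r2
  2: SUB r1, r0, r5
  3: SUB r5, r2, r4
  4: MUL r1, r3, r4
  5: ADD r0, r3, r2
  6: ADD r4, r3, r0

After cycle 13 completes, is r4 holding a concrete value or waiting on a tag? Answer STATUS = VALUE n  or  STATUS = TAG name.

c1: issue SUB r3<-Add1 | r0:9,r1:7,r2:9,r3:Add1,r4:6,r5:3
c2: issue SUB r3<-Add2 | r0:9,r1:7,r2:9,r3:Add2,r4:6,r5:3
c3: stall | r0:9,r1:7,r2:9,r3:Add2,r4:6,r5:3
c4: CDB Add1=3; issue SUB r1<-Add1 | r0:9,r1:Add1,r2:9,r3:Add2,r4:6,r5:3
c5: CDB Add2=0; issue SUB r5<-Add2 | r0:9,r1:Add1,r2:9,r3:0,r4:6,r5:Add2
c6: issue MUL r1<-Mul1 | r0:9,r1:Mul1,r2:9,r3:0,r4:6,r5:Add2
c7: CDB Add1=6; issue ADD r0<-Add1 | r0:Add1,r1:Mul1,r2:9,r3:0,r4:6,r5:Add2
c8: CDB Add2=3; issue ADD r4<-Add2 | r0:Add1,r1:Mul1,r2:9,r3:0,r4:Add2,r5:3
c9: - | r0:Add1,r1:Mul1,r2:9,r3:0,r4:Add2,r5:3
c10: CDB Add1=9 | r0:9,r1:Mul1,r2:9,r3:0,r4:Add2,r5:3
c11: CDB Mul1=0 | r0:9,r1:0,r2:9,r3:0,r4:Add2,r5:3
c12: - | r0:9,r1:0,r2:9,r3:0,r4:Add2,r5:3
c13: CDB Add2=9 | r0:9,r1:0,r2:9,r3:0,r4:9,r5:3

STATUS = VALUE 9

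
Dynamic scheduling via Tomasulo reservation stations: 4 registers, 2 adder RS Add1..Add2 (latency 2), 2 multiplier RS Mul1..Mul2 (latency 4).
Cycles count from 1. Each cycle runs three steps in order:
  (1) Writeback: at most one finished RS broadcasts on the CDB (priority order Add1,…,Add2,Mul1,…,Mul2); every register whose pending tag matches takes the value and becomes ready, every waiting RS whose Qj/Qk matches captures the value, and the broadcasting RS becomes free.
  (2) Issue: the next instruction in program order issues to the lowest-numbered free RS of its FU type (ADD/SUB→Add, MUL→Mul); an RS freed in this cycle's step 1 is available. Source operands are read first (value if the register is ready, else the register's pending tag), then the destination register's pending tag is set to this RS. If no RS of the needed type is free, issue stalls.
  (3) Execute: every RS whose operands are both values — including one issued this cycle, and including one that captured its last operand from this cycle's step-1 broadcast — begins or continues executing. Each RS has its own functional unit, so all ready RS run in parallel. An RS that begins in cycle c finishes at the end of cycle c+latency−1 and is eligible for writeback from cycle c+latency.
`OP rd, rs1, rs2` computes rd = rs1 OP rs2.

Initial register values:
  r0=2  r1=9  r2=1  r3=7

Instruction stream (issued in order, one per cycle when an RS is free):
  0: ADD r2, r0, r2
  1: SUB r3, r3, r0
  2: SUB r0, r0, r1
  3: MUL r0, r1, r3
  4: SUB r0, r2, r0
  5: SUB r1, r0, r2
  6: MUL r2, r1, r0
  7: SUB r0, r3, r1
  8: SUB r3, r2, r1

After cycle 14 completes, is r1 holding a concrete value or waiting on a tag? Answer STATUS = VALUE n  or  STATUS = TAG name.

STATUS = VALUE -45

  c1: issue ADD r2<-Add1  regs: r0:2,r1:9,r2:Add1,r3:7
  c2: issue SUB r3<-Add2  regs: r0:2,r1:9,r2:Add1,r3:Add2
  c3: CDB Add1=3; issue SUB r0<-Add1  regs: r0:Add1,r1:9,r2:3,r3:Add2
  c4: CDB Add2=5; issue MUL r0<-Mul1  regs: r0:Mul1,r1:9,r2:3,r3:5
  c5: CDB Add1=-7; issue SUB r0<-Add1  regs: r0:Add1,r1:9,r2:3,r3:5
  c6: issue SUB r1<-Add2  regs: r0:Add1,r1:Add2,r2:3,r3:5
  c7: issue MUL r2<-Mul2  regs: r0:Add1,r1:Add2,r2:Mul2,r3:5
  c8: CDB Mul1=45; stall  regs: r0:Add1,r1:Add2,r2:Mul2,r3:5
  c9: stall  regs: r0:Add1,r1:Add2,r2:Mul2,r3:5
  c10: CDB Add1=-42; issue SUB r0<-Add1  regs: r0:Add1,r1:Add2,r2:Mul2,r3:5
  c11: stall  regs: r0:Add1,r1:Add2,r2:Mul2,r3:5
  c12: CDB Add2=-45; issue SUB r3<-Add2  regs: r0:Add1,r1:-45,r2:Mul2,r3:Add2
  c13: -  regs: r0:Add1,r1:-45,r2:Mul2,r3:Add2
  c14: CDB Add1=50  regs: r0:50,r1:-45,r2:Mul2,r3:Add2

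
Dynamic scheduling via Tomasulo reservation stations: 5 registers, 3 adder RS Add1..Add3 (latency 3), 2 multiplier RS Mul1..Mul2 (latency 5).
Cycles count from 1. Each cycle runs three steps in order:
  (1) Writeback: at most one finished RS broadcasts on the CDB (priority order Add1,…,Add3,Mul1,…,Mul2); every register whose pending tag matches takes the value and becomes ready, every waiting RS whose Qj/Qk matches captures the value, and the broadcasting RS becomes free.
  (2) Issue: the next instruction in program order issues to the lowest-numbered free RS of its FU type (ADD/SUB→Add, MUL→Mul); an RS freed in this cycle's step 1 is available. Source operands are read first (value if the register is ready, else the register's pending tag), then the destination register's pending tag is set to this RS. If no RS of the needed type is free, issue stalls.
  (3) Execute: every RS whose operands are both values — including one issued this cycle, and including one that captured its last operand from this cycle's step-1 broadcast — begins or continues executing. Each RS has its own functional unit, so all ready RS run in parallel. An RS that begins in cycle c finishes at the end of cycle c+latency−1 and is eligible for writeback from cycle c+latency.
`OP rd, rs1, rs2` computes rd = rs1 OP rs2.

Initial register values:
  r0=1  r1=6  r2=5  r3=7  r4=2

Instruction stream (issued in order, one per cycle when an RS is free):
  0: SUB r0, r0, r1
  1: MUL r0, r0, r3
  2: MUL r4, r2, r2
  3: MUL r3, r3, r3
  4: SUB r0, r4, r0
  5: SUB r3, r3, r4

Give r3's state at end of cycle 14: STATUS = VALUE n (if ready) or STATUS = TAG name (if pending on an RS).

c1: issue SUB r0<-Add1 | r0:Add1,r1:6,r2:5,r3:7,r4:2
c2: issue MUL r0<-Mul1 | r0:Mul1,r1:6,r2:5,r3:7,r4:2
c3: issue MUL r4<-Mul2 | r0:Mul1,r1:6,r2:5,r3:7,r4:Mul2
c4: CDB Add1=-5; stall | r0:Mul1,r1:6,r2:5,r3:7,r4:Mul2
c5: stall | r0:Mul1,r1:6,r2:5,r3:7,r4:Mul2
c6: stall | r0:Mul1,r1:6,r2:5,r3:7,r4:Mul2
c7: stall | r0:Mul1,r1:6,r2:5,r3:7,r4:Mul2
c8: CDB Mul2=25; issue MUL r3<-Mul2 | r0:Mul1,r1:6,r2:5,r3:Mul2,r4:25
c9: CDB Mul1=-35; issue SUB r0<-Add1 | r0:Add1,r1:6,r2:5,r3:Mul2,r4:25
c10: issue SUB r3<-Add2 | r0:Add1,r1:6,r2:5,r3:Add2,r4:25
c11: - | r0:Add1,r1:6,r2:5,r3:Add2,r4:25
c12: CDB Add1=60 | r0:60,r1:6,r2:5,r3:Add2,r4:25
c13: CDB Mul2=49 | r0:60,r1:6,r2:5,r3:Add2,r4:25
c14: - | r0:60,r1:6,r2:5,r3:Add2,r4:25

STATUS = TAG Add2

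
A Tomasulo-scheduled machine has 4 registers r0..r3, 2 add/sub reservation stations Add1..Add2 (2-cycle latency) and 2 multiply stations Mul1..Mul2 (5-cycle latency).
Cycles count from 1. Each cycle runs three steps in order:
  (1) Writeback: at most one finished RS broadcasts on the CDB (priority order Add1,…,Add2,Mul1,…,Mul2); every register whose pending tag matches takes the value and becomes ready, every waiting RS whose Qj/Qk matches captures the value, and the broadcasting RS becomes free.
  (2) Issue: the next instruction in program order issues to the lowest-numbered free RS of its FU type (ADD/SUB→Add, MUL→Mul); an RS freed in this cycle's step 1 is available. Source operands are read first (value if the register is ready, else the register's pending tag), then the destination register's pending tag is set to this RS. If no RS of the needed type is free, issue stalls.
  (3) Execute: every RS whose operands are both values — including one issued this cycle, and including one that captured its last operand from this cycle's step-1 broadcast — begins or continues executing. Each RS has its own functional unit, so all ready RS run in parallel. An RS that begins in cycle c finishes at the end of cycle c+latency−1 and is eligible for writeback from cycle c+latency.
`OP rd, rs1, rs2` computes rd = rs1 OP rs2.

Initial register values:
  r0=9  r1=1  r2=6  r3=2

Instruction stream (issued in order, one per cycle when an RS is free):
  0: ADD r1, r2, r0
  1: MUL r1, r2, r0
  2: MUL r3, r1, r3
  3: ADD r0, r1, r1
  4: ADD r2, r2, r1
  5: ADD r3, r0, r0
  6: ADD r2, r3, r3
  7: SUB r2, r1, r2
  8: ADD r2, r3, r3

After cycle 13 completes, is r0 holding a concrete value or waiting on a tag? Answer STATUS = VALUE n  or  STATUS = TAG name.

STATUS = VALUE 108

cycle 1: issue ADD r1<-Add1 // r0:9,r1:Add1,r2:6,r3:2
cycle 2: issue MUL r1<-Mul1 // r0:9,r1:Mul1,r2:6,r3:2
cycle 3: CDB Add1=15; issue MUL r3<-Mul2 // r0:9,r1:Mul1,r2:6,r3:Mul2
cycle 4: issue ADD r0<-Add1 // r0:Add1,r1:Mul1,r2:6,r3:Mul2
cycle 5: issue ADD r2<-Add2 // r0:Add1,r1:Mul1,r2:Add2,r3:Mul2
cycle 6: stall // r0:Add1,r1:Mul1,r2:Add2,r3:Mul2
cycle 7: CDB Mul1=54; stall // r0:Add1,r1:54,r2:Add2,r3:Mul2
cycle 8: stall // r0:Add1,r1:54,r2:Add2,r3:Mul2
cycle 9: CDB Add1=108; issue ADD r3<-Add1 // r0:108,r1:54,r2:Add2,r3:Add1
cycle 10: CDB Add2=60; issue ADD r2<-Add2 // r0:108,r1:54,r2:Add2,r3:Add1
cycle 11: CDB Add1=216; issue SUB r2<-Add1 // r0:108,r1:54,r2:Add1,r3:216
cycle 12: CDB Mul2=108; stall // r0:108,r1:54,r2:Add1,r3:216
cycle 13: CDB Add2=432; issue ADD r2<-Add2 // r0:108,r1:54,r2:Add2,r3:216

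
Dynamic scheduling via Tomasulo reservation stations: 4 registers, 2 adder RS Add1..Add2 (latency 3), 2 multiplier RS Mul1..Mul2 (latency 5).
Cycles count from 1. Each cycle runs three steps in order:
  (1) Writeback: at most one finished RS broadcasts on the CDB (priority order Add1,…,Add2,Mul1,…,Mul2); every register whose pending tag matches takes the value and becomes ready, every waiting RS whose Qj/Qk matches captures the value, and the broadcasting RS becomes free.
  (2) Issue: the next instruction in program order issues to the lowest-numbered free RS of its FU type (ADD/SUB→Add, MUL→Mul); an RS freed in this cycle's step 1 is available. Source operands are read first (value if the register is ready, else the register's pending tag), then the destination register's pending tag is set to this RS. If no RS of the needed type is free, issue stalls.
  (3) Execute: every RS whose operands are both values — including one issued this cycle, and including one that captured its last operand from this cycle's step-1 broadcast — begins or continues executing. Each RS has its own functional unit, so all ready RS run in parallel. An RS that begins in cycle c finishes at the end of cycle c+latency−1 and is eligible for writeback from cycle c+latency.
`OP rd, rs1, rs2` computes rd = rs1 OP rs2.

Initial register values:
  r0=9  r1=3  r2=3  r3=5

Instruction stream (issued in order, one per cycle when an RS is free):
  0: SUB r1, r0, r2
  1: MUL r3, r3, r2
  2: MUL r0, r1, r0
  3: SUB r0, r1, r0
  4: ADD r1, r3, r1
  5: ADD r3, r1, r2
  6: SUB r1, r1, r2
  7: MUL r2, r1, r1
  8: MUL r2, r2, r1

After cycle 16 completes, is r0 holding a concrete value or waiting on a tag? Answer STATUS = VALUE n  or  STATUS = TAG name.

cycle 1: issue SUB r1<-Add1 // r0:9,r1:Add1,r2:3,r3:5
cycle 2: issue MUL r3<-Mul1 // r0:9,r1:Add1,r2:3,r3:Mul1
cycle 3: issue MUL r0<-Mul2 // r0:Mul2,r1:Add1,r2:3,r3:Mul1
cycle 4: CDB Add1=6; issue SUB r0<-Add1 // r0:Add1,r1:6,r2:3,r3:Mul1
cycle 5: issue ADD r1<-Add2 // r0:Add1,r1:Add2,r2:3,r3:Mul1
cycle 6: stall // r0:Add1,r1:Add2,r2:3,r3:Mul1
cycle 7: CDB Mul1=15; stall // r0:Add1,r1:Add2,r2:3,r3:15
cycle 8: stall // r0:Add1,r1:Add2,r2:3,r3:15
cycle 9: CDB Mul2=54; stall // r0:Add1,r1:Add2,r2:3,r3:15
cycle 10: CDB Add2=21; issue ADD r3<-Add2 // r0:Add1,r1:21,r2:3,r3:Add2
cycle 11: stall // r0:Add1,r1:21,r2:3,r3:Add2
cycle 12: CDB Add1=-48; issue SUB r1<-Add1 // r0:-48,r1:Add1,r2:3,r3:Add2
cycle 13: CDB Add2=24; issue MUL r2<-Mul1 // r0:-48,r1:Add1,r2:Mul1,r3:24
cycle 14: issue MUL r2<-Mul2 // r0:-48,r1:Add1,r2:Mul2,r3:24
cycle 15: CDB Add1=18 // r0:-48,r1:18,r2:Mul2,r3:24
cycle 16: - // r0:-48,r1:18,r2:Mul2,r3:24

STATUS = VALUE -48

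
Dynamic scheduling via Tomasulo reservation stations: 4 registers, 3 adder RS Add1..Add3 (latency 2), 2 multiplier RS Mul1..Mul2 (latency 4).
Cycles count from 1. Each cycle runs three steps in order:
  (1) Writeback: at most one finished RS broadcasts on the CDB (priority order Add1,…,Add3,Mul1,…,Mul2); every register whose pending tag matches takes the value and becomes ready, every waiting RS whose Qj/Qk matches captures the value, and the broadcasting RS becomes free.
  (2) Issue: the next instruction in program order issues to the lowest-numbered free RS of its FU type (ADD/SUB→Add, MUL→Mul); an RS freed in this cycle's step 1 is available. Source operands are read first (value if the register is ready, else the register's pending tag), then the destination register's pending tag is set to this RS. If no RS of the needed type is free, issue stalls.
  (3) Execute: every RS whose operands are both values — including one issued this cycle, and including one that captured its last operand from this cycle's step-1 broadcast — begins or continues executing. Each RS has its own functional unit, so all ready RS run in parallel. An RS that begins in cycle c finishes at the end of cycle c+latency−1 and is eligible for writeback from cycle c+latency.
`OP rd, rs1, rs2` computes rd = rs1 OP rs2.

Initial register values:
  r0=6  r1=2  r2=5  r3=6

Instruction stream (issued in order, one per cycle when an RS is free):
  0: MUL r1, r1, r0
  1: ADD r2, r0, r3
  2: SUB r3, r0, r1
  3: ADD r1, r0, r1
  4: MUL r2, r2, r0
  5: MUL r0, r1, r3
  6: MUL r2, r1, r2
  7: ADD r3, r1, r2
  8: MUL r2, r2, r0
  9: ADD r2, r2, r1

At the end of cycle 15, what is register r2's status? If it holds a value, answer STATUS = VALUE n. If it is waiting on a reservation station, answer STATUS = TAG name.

STATUS = TAG Add2

cycle 1: issue MUL r1<-Mul1 // r0:6,r1:Mul1,r2:5,r3:6
cycle 2: issue ADD r2<-Add1 // r0:6,r1:Mul1,r2:Add1,r3:6
cycle 3: issue SUB r3<-Add2 // r0:6,r1:Mul1,r2:Add1,r3:Add2
cycle 4: CDB Add1=12; issue ADD r1<-Add1 // r0:6,r1:Add1,r2:12,r3:Add2
cycle 5: CDB Mul1=12; issue MUL r2<-Mul1 // r0:6,r1:Add1,r2:Mul1,r3:Add2
cycle 6: issue MUL r0<-Mul2 // r0:Mul2,r1:Add1,r2:Mul1,r3:Add2
cycle 7: CDB Add1=18; stall // r0:Mul2,r1:18,r2:Mul1,r3:Add2
cycle 8: CDB Add2=-6; stall // r0:Mul2,r1:18,r2:Mul1,r3:-6
cycle 9: CDB Mul1=72; issue MUL r2<-Mul1 // r0:Mul2,r1:18,r2:Mul1,r3:-6
cycle 10: issue ADD r3<-Add1 // r0:Mul2,r1:18,r2:Mul1,r3:Add1
cycle 11: stall // r0:Mul2,r1:18,r2:Mul1,r3:Add1
cycle 12: CDB Mul2=-108; issue MUL r2<-Mul2 // r0:-108,r1:18,r2:Mul2,r3:Add1
cycle 13: CDB Mul1=1296; issue ADD r2<-Add2 // r0:-108,r1:18,r2:Add2,r3:Add1
cycle 14: - // r0:-108,r1:18,r2:Add2,r3:Add1
cycle 15: CDB Add1=1314 // r0:-108,r1:18,r2:Add2,r3:1314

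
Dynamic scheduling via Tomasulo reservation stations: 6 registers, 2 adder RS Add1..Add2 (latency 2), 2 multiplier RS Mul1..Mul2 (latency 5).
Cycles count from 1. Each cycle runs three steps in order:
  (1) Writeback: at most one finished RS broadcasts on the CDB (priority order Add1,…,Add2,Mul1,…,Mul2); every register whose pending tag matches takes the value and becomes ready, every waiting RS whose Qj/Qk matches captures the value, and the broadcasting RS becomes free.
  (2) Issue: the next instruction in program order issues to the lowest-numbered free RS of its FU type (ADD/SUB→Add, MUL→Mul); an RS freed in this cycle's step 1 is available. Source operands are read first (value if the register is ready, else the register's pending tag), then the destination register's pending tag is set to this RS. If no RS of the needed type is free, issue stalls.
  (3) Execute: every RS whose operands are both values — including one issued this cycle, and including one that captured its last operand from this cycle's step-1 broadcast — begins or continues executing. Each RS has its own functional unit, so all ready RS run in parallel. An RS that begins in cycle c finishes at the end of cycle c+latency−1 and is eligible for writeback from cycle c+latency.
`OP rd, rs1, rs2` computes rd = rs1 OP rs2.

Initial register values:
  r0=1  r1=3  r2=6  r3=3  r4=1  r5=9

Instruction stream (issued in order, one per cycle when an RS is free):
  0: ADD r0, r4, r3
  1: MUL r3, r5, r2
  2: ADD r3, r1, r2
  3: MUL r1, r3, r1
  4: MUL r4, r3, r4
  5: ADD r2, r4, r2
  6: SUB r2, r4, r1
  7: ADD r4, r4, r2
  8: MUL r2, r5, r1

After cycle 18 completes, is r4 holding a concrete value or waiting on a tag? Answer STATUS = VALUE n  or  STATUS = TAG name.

  c1: issue ADD r0<-Add1  regs: r0:Add1,r1:3,r2:6,r3:3,r4:1,r5:9
  c2: issue MUL r3<-Mul1  regs: r0:Add1,r1:3,r2:6,r3:Mul1,r4:1,r5:9
  c3: CDB Add1=4; issue ADD r3<-Add1  regs: r0:4,r1:3,r2:6,r3:Add1,r4:1,r5:9
  c4: issue MUL r1<-Mul2  regs: r0:4,r1:Mul2,r2:6,r3:Add1,r4:1,r5:9
  c5: CDB Add1=9; stall  regs: r0:4,r1:Mul2,r2:6,r3:9,r4:1,r5:9
  c6: stall  regs: r0:4,r1:Mul2,r2:6,r3:9,r4:1,r5:9
  c7: CDB Mul1=54; issue MUL r4<-Mul1  regs: r0:4,r1:Mul2,r2:6,r3:9,r4:Mul1,r5:9
  c8: issue ADD r2<-Add1  regs: r0:4,r1:Mul2,r2:Add1,r3:9,r4:Mul1,r5:9
  c9: issue SUB r2<-Add2  regs: r0:4,r1:Mul2,r2:Add2,r3:9,r4:Mul1,r5:9
  c10: CDB Mul2=27; stall  regs: r0:4,r1:27,r2:Add2,r3:9,r4:Mul1,r5:9
  c11: stall  regs: r0:4,r1:27,r2:Add2,r3:9,r4:Mul1,r5:9
  c12: CDB Mul1=9; stall  regs: r0:4,r1:27,r2:Add2,r3:9,r4:9,r5:9
  c13: stall  regs: r0:4,r1:27,r2:Add2,r3:9,r4:9,r5:9
  c14: CDB Add1=15; issue ADD r4<-Add1  regs: r0:4,r1:27,r2:Add2,r3:9,r4:Add1,r5:9
  c15: CDB Add2=-18; issue MUL r2<-Mul1  regs: r0:4,r1:27,r2:Mul1,r3:9,r4:Add1,r5:9
  c16: -  regs: r0:4,r1:27,r2:Mul1,r3:9,r4:Add1,r5:9
  c17: CDB Add1=-9  regs: r0:4,r1:27,r2:Mul1,r3:9,r4:-9,r5:9
  c18: -  regs: r0:4,r1:27,r2:Mul1,r3:9,r4:-9,r5:9

STATUS = VALUE -9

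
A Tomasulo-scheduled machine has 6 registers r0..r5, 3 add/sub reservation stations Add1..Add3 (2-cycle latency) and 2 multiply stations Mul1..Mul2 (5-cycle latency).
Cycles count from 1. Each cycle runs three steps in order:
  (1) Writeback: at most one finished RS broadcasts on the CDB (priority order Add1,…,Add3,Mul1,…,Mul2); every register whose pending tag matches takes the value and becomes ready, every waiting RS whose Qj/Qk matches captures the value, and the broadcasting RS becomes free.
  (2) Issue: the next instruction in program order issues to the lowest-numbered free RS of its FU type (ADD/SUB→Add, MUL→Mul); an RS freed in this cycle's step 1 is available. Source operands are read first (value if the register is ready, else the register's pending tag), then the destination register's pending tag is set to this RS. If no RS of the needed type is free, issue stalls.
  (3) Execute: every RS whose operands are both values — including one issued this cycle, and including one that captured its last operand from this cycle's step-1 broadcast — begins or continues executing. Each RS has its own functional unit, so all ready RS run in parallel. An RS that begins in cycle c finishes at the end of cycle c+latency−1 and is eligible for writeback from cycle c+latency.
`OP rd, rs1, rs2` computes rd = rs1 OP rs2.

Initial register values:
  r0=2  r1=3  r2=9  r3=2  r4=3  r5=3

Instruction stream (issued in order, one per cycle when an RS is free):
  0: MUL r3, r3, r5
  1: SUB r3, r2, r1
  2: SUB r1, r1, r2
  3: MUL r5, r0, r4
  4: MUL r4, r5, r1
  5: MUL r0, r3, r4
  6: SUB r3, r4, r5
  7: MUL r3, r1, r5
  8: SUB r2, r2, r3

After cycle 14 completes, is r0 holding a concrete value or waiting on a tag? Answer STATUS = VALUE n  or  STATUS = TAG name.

cycle 1: issue MUL r3<-Mul1 // r0:2,r1:3,r2:9,r3:Mul1,r4:3,r5:3
cycle 2: issue SUB r3<-Add1 // r0:2,r1:3,r2:9,r3:Add1,r4:3,r5:3
cycle 3: issue SUB r1<-Add2 // r0:2,r1:Add2,r2:9,r3:Add1,r4:3,r5:3
cycle 4: CDB Add1=6; issue MUL r5<-Mul2 // r0:2,r1:Add2,r2:9,r3:6,r4:3,r5:Mul2
cycle 5: CDB Add2=-6; stall // r0:2,r1:-6,r2:9,r3:6,r4:3,r5:Mul2
cycle 6: CDB Mul1=6; issue MUL r4<-Mul1 // r0:2,r1:-6,r2:9,r3:6,r4:Mul1,r5:Mul2
cycle 7: stall // r0:2,r1:-6,r2:9,r3:6,r4:Mul1,r5:Mul2
cycle 8: stall // r0:2,r1:-6,r2:9,r3:6,r4:Mul1,r5:Mul2
cycle 9: CDB Mul2=6; issue MUL r0<-Mul2 // r0:Mul2,r1:-6,r2:9,r3:6,r4:Mul1,r5:6
cycle 10: issue SUB r3<-Add1 // r0:Mul2,r1:-6,r2:9,r3:Add1,r4:Mul1,r5:6
cycle 11: stall // r0:Mul2,r1:-6,r2:9,r3:Add1,r4:Mul1,r5:6
cycle 12: stall // r0:Mul2,r1:-6,r2:9,r3:Add1,r4:Mul1,r5:6
cycle 13: stall // r0:Mul2,r1:-6,r2:9,r3:Add1,r4:Mul1,r5:6
cycle 14: CDB Mul1=-36; issue MUL r3<-Mul1 // r0:Mul2,r1:-6,r2:9,r3:Mul1,r4:-36,r5:6

STATUS = TAG Mul2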